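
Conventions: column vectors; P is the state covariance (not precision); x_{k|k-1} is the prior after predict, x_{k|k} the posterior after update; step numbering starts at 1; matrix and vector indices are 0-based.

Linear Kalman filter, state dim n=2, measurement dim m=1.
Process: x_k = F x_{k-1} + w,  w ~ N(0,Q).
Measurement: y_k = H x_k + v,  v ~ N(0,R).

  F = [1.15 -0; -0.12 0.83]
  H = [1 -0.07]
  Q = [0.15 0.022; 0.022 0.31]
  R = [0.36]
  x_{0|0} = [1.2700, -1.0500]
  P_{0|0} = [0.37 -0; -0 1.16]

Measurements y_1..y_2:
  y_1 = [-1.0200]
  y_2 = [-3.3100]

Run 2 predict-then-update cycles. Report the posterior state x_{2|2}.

step 1: x^-=[1.4605, -1.0239]  P^-=[0.6393 -0.0291; -0.0291 1.1145]  S=[1.0089]  K=[0.6357; -0.1061]  nu=[-2.5522]  x^+=[-0.1620, -0.7530]  P^+=[0.2316 0.0390; 0.0390 1.1031]
step 2: x^-=[-0.1863, -0.6056]  P^-=[0.4563 0.0273; 0.0273 1.0655]  S=[0.8177]  K=[0.5557; -0.0579]  nu=[-3.1661]  x^+=[-1.9456, -0.4224]  P^+=[0.2038 0.0536; 0.0536 1.0627]

x_post = [-1.9456, -0.4224]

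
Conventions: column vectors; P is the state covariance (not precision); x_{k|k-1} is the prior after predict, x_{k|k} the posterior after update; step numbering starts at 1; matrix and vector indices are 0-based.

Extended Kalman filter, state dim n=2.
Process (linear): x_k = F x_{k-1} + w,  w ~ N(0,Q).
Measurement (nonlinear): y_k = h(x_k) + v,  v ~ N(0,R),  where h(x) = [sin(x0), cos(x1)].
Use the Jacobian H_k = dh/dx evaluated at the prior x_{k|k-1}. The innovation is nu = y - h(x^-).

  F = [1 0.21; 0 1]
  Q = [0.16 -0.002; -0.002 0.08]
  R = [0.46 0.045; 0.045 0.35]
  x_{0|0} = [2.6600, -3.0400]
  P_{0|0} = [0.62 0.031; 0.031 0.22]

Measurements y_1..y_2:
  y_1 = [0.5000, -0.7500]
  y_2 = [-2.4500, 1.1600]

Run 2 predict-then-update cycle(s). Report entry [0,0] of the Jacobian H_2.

step 1: x^-=[2.0216, -3.0400]  P^-=[0.8027 0.0752; 0.0752 0.3000]  H_jac=[-0.4357 0.0000; 0.0000 0.1014]  S=[0.6124 0.0417; 0.0417 0.3531]  K=[-0.5772 0.0897; -0.0598 0.0932]  nu=[-0.4001, 0.2448]  x^+=[2.2745, -2.9932]  P^+=[0.6002 0.0536; 0.0536 0.2952]
step 2: x^-=[1.6459, -2.9932]  P^-=[0.7957 0.1136; 0.1136 0.3752]  H_jac=[-0.0751 0.0000; 0.0000 0.1478]  S=[0.4645 0.0437; 0.0437 0.3582]  K=[-0.1346 0.0633; -0.0333 0.1589]  nu=[-3.4472, 2.1490]  x^+=[2.2458, -2.5369]  P^+=[0.7866 0.1089; 0.1089 0.3661]

H_jac[0,0] = -0.0751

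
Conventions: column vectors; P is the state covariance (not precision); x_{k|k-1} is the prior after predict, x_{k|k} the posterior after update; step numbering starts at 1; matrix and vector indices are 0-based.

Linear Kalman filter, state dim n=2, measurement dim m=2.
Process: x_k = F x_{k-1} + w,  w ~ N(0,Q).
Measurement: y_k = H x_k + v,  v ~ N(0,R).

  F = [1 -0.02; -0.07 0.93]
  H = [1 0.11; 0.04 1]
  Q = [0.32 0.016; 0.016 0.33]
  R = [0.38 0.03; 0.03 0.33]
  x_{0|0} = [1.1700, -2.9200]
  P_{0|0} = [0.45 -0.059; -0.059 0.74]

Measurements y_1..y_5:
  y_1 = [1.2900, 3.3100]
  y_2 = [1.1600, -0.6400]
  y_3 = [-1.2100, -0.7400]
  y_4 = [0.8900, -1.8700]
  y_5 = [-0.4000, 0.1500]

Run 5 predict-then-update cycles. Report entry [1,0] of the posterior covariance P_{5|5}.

P_post[1,0] = -0.0097

step 1: x^-=[1.2284, -2.7975]  P^-=[0.7727 -0.0842; -0.0842 0.9799]  S=[1.1460 0.0841; 0.0841 1.3044]  K=[0.6723 -0.0842; -0.0345 0.7509]  nu=[0.3693, 6.0584]  x^+=[0.9665, 1.7388]  P^+=[0.2549 -0.0178; -0.0178 0.2475]
step 2: x^-=[0.9317, 1.5494]  P^-=[0.5757 -0.0230; -0.0230 0.5476]  S=[0.9573 0.0901; 0.0901 0.8767]  K=[0.6046 -0.0622; -0.0200 0.6256]  nu=[0.0579, -2.2267]  x^+=[1.1051, 0.1552]  P^+=[0.2292 -0.0115; -0.0115 0.2063]
step 3: x^-=[1.1020, 0.0669]  P^-=[0.5497 -0.0146; -0.0146 0.5111]  S=[0.9327 0.0935; 0.0935 0.8408]  K=[0.5934 -0.0572; -0.0165 0.6090]  nu=[-2.3194, -0.8510]  x^+=[-0.2256, -0.4131]  P^+=[0.2249 -0.0101; -0.0101 0.2009]
step 4: x^-=[-0.2173, -0.3684]  P^-=[0.5454 -0.0129; -0.0129 0.5062]  S=[0.9287 0.0946; 0.0946 0.8360]  K=[0.5915 -0.0562; -0.0157 0.6066]  nu=[1.1479, -1.4929]  x^+=[0.5455, -1.2920]  P^+=[0.2241 -0.0098; -0.0098 0.2001]
step 5: x^-=[0.5713, -1.2397]  P^-=[0.5446 -0.0125; -0.0125 0.5054]  S=[0.9280 0.0948; 0.0948 0.8353]  K=[0.5911 -0.0560; -0.0155 0.6063]  nu=[-0.8350, 1.3669]  x^+=[0.0012, -0.3981]  P^+=[0.2240 -0.0097; -0.0097 0.2000]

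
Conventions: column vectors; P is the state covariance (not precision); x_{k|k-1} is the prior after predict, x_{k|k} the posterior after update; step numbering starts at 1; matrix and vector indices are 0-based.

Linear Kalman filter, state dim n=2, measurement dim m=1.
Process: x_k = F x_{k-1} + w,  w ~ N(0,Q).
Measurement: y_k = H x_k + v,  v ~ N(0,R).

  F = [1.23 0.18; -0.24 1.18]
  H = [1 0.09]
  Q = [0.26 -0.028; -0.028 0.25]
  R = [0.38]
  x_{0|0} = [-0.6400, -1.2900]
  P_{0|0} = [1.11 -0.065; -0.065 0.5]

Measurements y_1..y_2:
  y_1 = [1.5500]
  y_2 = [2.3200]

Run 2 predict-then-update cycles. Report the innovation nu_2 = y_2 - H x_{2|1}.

step 1: x^-=[-1.0194, -1.3686]  P^-=[1.9267 -0.3410; -0.3410 1.0470]  S=[2.2538]  K=[0.8413; -0.1095]  nu=[2.6926]  x^+=[1.2457, -1.6634]  P^+=[0.3317 -0.1334; -0.1334 1.0199]
step 2: x^-=[1.2328, -2.2618]  P^-=[0.7358 -0.0971; -0.0971 1.7648]  S=[1.1126]  K=[0.6535; 0.0555]  nu=[1.2907]  x^+=[2.0763, -2.1902]  P^+=[0.2607 -0.1375; -0.1375 1.7614]

innov = [1.2907]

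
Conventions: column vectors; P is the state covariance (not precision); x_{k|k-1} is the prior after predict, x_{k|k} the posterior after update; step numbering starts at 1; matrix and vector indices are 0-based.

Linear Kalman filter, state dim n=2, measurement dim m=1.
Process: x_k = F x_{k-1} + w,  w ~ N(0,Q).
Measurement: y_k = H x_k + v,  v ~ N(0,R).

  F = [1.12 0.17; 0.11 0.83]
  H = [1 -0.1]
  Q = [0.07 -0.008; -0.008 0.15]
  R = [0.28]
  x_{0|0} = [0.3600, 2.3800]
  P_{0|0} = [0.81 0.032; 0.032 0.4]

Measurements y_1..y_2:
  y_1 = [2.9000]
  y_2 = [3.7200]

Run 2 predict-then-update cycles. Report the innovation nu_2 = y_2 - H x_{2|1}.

innov = [0.5845]

step 1: x^-=[0.8078, 2.0150]  P^-=[1.1098 0.1786; 0.1786 0.4412]  S=[1.3585]  K=[0.8038; 0.0990]  nu=[2.2937]  x^+=[2.6515, 2.2420]  P^+=[0.2321 0.0705; 0.0705 0.4279]
step 2: x^-=[3.3508, 2.1525]  P^-=[0.4004 0.1478; 0.1478 0.4605]  S=[0.6554]  K=[0.5883; 0.1553]  nu=[0.5845]  x^+=[3.6946, 2.2433]  P^+=[0.1735 0.0879; 0.0879 0.4447]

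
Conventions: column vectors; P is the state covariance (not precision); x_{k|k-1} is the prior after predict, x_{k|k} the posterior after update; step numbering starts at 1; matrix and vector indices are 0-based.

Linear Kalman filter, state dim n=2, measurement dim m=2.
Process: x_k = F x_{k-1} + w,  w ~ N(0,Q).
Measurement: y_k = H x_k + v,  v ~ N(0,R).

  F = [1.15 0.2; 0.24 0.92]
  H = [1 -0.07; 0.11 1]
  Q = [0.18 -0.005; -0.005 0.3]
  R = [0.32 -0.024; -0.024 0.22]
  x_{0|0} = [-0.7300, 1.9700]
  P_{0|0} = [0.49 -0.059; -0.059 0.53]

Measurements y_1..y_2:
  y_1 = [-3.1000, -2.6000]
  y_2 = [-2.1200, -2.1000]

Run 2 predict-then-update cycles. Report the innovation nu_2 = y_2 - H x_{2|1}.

step 1: x^-=[-0.4455, 1.6372]  P^-=[0.8221 0.1625; 0.1625 0.7508]  S=[1.1230 0.1751; 0.1751 1.0165]  K=[0.7020 0.1279; -0.0206 0.7597]  nu=[-2.5399, -4.1882]  x^+=[-2.7641, -1.4925]  P^+=[0.2206 -0.0130; -0.0130 0.1691]
step 2: x^-=[-3.4772, -2.0364]  P^-=[0.4726 0.0726; 0.0726 0.4501]  S=[0.7846 0.0686; 0.0686 0.6918]  K=[0.5852 0.1222; -0.0055 0.6627]  nu=[1.2146, 0.3189]  x^+=[-2.7275, -1.8317]  P^+=[0.1838 -0.0074; -0.0074 0.1467]

innov = [1.2146, 0.3189]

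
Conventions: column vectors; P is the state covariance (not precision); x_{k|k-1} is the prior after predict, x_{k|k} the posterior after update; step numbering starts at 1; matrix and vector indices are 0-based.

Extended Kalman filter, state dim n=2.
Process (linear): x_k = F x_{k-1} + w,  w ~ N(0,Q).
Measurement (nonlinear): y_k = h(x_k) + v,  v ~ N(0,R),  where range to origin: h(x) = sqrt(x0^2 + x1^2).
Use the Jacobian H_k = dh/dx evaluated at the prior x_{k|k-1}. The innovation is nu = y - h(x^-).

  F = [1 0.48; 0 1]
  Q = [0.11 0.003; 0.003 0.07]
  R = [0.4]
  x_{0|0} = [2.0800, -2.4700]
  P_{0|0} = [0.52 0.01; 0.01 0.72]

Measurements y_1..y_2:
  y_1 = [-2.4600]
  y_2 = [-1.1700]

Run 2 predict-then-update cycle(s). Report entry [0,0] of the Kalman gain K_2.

step 1: x^-=[0.8944, -2.4700]  P^-=[0.8055 0.3586; 0.3586 0.7900]  H_jac=[0.3405 -0.9403]  S=[0.9622]  K=[-0.0654; -0.6451]  nu=[-5.0869]  x^+=[1.2271, 0.8116]  P^+=[0.8014 0.3180; 0.3180 0.3896]
step 2: x^-=[1.6166, 0.8116]  P^-=[1.3064 0.5080; 0.5080 0.4596]  H_jac=[0.8937 0.4486]  S=[1.9433]  K=[0.7181; 0.3397]  nu=[-2.9789]  x^+=[-0.5224, -0.2004]  P^+=[0.3044 0.0339; 0.0339 0.2353]

K[0,0] = 0.7181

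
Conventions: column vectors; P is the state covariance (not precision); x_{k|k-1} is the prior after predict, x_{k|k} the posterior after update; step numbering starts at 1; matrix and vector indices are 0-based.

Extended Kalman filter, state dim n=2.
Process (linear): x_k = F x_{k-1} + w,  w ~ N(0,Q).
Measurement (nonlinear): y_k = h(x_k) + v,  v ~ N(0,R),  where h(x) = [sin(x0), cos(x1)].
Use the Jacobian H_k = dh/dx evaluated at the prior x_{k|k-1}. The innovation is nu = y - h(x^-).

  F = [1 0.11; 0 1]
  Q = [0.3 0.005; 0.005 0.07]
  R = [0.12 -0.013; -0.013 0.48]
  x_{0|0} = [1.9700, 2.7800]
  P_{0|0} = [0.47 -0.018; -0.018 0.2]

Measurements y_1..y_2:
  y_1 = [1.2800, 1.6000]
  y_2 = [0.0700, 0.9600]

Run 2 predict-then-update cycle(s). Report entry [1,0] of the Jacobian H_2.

step 1: x^-=[2.2758, 2.7800]  P^-=[0.7685 0.0090; 0.0090 0.2700]  H_jac=[-0.6480 0.0000; 0.0000 -0.3538]  S=[0.4427 -0.0109; -0.0109 0.5138]  K=[-1.1256 -0.0302; -0.0178 -0.1863]  nu=[0.5184, 2.5353]  x^+=[1.6158, 2.2985]  P^+=[0.2078 -0.0004; -0.0004 0.2521]
step 2: x^-=[1.8687, 2.2985]  P^-=[0.5108 0.0323; 0.0323 0.3221]  H_jac=[-0.2935 0.0000; 0.0000 -0.7467]  S=[0.1640 -0.0059; -0.0059 0.6596]  K=[-0.9157 -0.0448; -0.0710 -0.3653]  nu=[-0.8860, 1.6252]  x^+=[2.6072, 1.7677]  P^+=[0.3724 0.0128; 0.0128 0.2336]

H_jac[1,0] = 0.0000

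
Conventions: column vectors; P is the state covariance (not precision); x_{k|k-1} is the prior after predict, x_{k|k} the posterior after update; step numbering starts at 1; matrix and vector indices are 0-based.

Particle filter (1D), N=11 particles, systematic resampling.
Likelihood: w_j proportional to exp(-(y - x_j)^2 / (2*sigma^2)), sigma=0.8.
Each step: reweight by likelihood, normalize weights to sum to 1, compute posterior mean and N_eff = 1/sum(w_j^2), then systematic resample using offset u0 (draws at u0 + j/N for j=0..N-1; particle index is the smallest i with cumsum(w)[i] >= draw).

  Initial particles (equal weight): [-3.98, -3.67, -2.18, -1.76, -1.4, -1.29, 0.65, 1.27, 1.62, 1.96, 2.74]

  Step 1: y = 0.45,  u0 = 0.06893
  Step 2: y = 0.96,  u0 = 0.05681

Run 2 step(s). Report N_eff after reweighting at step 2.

N_eff = 9.7226

step 1: w=[0.0000, 0.0000, 0.0020, 0.0097, 0.0303, 0.0412, 0.4254, 0.2596, 0.1506, 0.0739, 0.0073]  mean=0.8982  Neff=3.5805  idx=[5, 6, 6, 6, 6, 7, 7, 7, 8, 8, 9]
step 2: w=[0.0023, 0.1105, 0.1105, 0.1105, 0.1105, 0.1105, 0.1105, 0.1105, 0.0848, 0.0848, 0.0545]  mean=1.0870  Neff=9.7226  idx=[1, 2, 3, 3, 4, 5, 6, 7, 8, 9, 10]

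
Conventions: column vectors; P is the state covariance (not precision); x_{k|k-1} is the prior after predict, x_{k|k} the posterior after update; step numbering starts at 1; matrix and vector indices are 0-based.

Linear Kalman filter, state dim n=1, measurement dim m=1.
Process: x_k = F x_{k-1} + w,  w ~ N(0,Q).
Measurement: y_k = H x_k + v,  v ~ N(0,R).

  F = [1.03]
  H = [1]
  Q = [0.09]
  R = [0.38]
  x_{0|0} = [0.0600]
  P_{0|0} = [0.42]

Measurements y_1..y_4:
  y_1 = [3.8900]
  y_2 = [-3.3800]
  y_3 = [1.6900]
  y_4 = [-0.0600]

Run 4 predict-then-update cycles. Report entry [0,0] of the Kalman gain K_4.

step 1: x^-=[0.0618]  P^-=[0.5356]  S=[0.9156]  K=[0.5850]  nu=[3.8282]  x^+=[2.3012]  P^+=[0.2223]
step 2: x^-=[2.3702]  P^-=[0.3258]  S=[0.7058]  K=[0.4616]  nu=[-5.7502]  x^+=[-0.2842]  P^+=[0.1754]
step 3: x^-=[-0.2927]  P^-=[0.2761]  S=[0.6561]  K=[0.4208]  nu=[1.9827]  x^+=[0.5416]  P^+=[0.1599]
step 4: x^-=[0.5579]  P^-=[0.2596]  S=[0.6396]  K=[0.4059]  nu=[-0.6179]  x^+=[0.3071]  P^+=[0.1543]

K[0,0] = 0.4059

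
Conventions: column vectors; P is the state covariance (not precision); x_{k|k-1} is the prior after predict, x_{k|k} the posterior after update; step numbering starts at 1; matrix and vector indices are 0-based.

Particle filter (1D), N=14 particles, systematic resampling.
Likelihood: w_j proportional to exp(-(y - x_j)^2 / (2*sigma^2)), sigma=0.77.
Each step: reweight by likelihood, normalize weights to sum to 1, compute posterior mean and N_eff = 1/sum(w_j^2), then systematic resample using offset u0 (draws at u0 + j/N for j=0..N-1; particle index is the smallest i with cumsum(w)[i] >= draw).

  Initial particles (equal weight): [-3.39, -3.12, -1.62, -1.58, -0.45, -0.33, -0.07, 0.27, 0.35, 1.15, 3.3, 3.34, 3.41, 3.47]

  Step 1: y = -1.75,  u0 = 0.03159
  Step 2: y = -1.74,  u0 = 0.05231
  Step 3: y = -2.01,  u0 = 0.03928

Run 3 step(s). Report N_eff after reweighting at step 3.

step 1: w=[0.0364, 0.0722, 0.3467, 0.3432, 0.0846, 0.0642, 0.0325, 0.0113, 0.0085, 0.0003, 0.0000, 0.0000, 0.0000, 0.0000]  mean=-1.5079  Neff=3.8896  idx=[0, 1, 2, 2, 2, 2, 3, 3, 3, 3, 3, 4, 5, 6]
step 2: w=[0.0104, 0.0207, 0.1021, 0.1021, 0.1021, 0.1021, 0.1012, 0.1012, 0.1012, 0.1012, 0.1012, 0.0254, 0.0193, 0.0098]  mean=-1.5794  Neff=10.5782  idx=[2, 2, 3, 4, 5, 5, 6, 7, 7, 8, 9, 9, 10, 12]
step 3: w=[0.0774, 0.0774, 0.0774, 0.0774, 0.0774, 0.0774, 0.0753, 0.0753, 0.0753, 0.0753, 0.0753, 0.0753, 0.0753, 0.0081]  mean=-1.5884  Neff=13.2003  idx=[0, 1, 2, 3, 4, 5, 6, 6, 7, 8, 9, 10, 11, 12]

N_eff = 13.2003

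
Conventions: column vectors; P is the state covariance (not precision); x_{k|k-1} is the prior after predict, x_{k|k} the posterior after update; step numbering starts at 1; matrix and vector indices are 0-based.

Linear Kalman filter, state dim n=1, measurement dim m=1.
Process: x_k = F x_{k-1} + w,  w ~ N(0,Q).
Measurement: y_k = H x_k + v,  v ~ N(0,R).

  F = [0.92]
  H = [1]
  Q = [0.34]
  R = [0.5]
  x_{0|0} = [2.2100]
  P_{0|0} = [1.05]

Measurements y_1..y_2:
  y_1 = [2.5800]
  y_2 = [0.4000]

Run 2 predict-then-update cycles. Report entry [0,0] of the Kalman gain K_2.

K[0,0] = 0.5617

step 1: x^-=[2.0332]  P^-=[1.2287]  S=[1.7287]  K=[0.7108]  nu=[0.5468]  x^+=[2.4218]  P^+=[0.3554]
step 2: x^-=[2.2281]  P^-=[0.6408]  S=[1.1408]  K=[0.5617]  nu=[-1.8281]  x^+=[1.2012]  P^+=[0.2809]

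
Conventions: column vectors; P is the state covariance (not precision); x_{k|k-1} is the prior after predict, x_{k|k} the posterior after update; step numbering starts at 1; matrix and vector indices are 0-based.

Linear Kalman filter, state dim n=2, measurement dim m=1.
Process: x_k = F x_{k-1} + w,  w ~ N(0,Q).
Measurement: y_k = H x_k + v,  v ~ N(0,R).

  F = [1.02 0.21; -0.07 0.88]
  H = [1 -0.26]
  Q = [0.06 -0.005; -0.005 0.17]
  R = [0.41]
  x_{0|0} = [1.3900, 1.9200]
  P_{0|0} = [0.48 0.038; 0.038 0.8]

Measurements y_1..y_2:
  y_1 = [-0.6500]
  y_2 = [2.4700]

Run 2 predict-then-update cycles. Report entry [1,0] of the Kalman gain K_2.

K[1,0] = 0.1028

step 1: x^-=[1.8210, 1.5923]  P^-=[0.6110 0.1421; 0.1421 0.7872]  S=[1.0003]  K=[0.5738; -0.0625]  nu=[-2.0570]  x^+=[0.6406, 1.7209]  P^+=[0.2816 0.1780; 0.1780 0.7833]
step 2: x^-=[1.0148, 1.4696]  P^-=[0.4637 0.2768; 0.2768 0.7560]  S=[0.7809]  K=[0.5017; 0.1028]  nu=[1.8373]  x^+=[1.9365, 1.6584]  P^+=[0.2672 0.2366; 0.2366 0.7478]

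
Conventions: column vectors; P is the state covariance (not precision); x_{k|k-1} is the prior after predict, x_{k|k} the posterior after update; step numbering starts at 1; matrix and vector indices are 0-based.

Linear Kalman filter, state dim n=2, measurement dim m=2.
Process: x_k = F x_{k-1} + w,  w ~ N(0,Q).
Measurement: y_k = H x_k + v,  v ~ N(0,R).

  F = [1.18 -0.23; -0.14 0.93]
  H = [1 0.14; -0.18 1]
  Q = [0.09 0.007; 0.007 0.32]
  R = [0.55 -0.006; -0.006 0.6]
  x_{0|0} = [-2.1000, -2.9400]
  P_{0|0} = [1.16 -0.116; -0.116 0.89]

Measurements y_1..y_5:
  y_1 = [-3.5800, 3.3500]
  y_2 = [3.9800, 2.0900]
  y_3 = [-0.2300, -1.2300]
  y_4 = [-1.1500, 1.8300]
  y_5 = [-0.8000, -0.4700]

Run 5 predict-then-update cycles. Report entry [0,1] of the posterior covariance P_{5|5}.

P_post[0,1] = -0.0345

step 1: x^-=[-1.8018, -2.4402]  P^-=[1.8152 -0.5060; -0.5060 1.1427]  S=[2.2459 -0.6660; -0.6660 1.9837]  K=[0.7243 -0.1766; 0.0337 0.6333]  nu=[-1.4366, 5.4659]  x^+=[-3.8077, 0.9728]  P^+=[0.4047 -0.0375; -0.0375 0.3730]
step 2: x^-=[-4.7168, 1.4378]  P^-=[0.6935 -0.1820; -0.1820 0.6603]  S=[1.2055 -0.2158; -0.2158 1.3483]  K=[0.5286 -0.1430; 0.0183 0.5170]  nu=[8.4955, -0.1968]  x^+=[-0.1981, 1.4912]  P^+=[0.2966 -0.0356; -0.0356 0.3037]
step 3: x^-=[-0.5768, 1.4146]  P^-=[0.5383 -0.1471; -0.1471 0.5977]  S=[1.0588 -0.1626; -0.1626 1.2681]  K=[0.4686 -0.1323; 0.0160 0.4943]  nu=[0.1487, -2.7484]  x^+=[-0.1434, 0.0585]  P^+=[0.2634 -0.0348; -0.0348 0.2902]
step 4: x^-=[-0.1827, 0.0745]  P^-=[0.4910 -0.1379; -0.1379 0.5852]  S=[1.0139 -0.1469; -0.1469 1.2508]  K=[0.4466 -0.1285; 0.0157 0.4896]  nu=[-0.9778, 1.7226]  x^+=[-0.8407, 0.9025]  P^+=[0.2513 -0.0345; -0.0345 0.2874]
step 5: x^-=[-1.1995, 0.9570]  P^-=[0.4738 -0.1350; -0.1350 0.5825]  S=[0.9974 -0.1413; -0.1413 1.2465]  K=[0.4381 -0.1271; 0.0156 0.4886]  nu=[0.2656, -1.6429]  x^+=[-0.8745, 0.1584]  P^+=[0.2465 -0.0345; -0.0345 0.2869]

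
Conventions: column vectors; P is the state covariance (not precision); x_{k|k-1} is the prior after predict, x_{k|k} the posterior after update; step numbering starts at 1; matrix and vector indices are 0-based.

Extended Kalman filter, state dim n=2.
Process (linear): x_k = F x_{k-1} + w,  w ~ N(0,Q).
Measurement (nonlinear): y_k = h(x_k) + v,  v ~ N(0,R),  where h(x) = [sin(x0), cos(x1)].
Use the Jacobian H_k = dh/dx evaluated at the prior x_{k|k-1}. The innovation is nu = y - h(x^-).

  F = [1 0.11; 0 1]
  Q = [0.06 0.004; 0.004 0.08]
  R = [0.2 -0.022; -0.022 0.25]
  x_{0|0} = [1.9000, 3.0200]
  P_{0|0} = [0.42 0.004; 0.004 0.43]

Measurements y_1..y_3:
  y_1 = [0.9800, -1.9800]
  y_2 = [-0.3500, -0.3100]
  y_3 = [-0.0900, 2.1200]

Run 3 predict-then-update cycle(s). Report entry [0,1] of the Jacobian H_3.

H_jac[0,1] = 0.0000

step 1: x^-=[2.2322, 3.0200]  P^-=[0.4861 0.0553; 0.0553 0.5100]  H_jac=[-0.6142 0.0000; 0.0000 -0.1213]  S=[0.3834 -0.0179; -0.0179 0.2575]  K=[-0.7825 -0.0804; -0.1001 -0.2472]  nu=[0.1909, -0.9874]  x^+=[2.1622, 3.2450]  P^+=[0.2519 0.0237; 0.0237 0.4913]
step 2: x^-=[2.5192, 3.2450]  P^-=[0.3231 0.0818; 0.0818 0.5713]  H_jac=[-0.8125 0.0000; 0.0000 0.1032]  S=[0.4133 -0.0289; -0.0289 0.2561]  K=[-0.6379 -0.0389; -0.1459 0.2137]  nu=[-0.9330, 0.6847]  x^+=[3.0877, 3.5274]  P^+=[0.1560 0.0417; 0.0417 0.5490]
step 3: x^-=[3.4757, 3.5274]  P^-=[0.2318 0.1061; 0.1061 0.6290]  H_jac=[-0.9447 0.0000; 0.0000 0.3763]  S=[0.4069 -0.0597; -0.0597 0.3391]  K=[-0.5347 0.0236; -0.1477 0.6721]  nu=[0.2379, 3.0465]  x^+=[3.4203, 5.5397]  P^+=[0.1138 0.0469; 0.0469 0.4551]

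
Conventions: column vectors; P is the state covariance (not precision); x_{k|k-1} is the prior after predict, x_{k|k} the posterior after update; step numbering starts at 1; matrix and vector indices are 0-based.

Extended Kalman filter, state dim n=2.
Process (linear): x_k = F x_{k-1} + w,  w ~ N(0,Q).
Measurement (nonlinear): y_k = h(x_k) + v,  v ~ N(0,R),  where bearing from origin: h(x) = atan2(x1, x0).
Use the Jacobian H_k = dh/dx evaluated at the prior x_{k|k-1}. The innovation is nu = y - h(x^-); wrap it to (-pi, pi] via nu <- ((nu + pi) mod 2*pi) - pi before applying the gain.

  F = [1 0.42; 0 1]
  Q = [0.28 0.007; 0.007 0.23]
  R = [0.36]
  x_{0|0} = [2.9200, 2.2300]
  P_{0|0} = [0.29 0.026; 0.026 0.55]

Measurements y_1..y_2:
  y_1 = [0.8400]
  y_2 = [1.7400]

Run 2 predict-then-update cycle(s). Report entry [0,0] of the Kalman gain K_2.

step 1: x^-=[3.8566, 2.2300]  P^-=[0.6889 0.2640; 0.2640 0.7800]  H_jac=[-0.1124 0.1943]  S=[0.3866]  K=[-0.0675; 0.3153]  nu=[0.3157]  x^+=[3.8353, 2.3296]  P^+=[0.6871 0.2722; 0.2722 0.7416]
step 2: x^-=[4.8137, 2.3296]  P^-=[1.3266 0.5907; 0.5907 0.9716]  H_jac=[-0.0815 0.1683]  S=[0.3801]  K=[-0.0227; 0.3036]  nu=[1.2893]  x^+=[4.7844, 2.7210]  P^+=[1.3264 0.5933; 0.5933 0.9365]

K[0,0] = -0.0227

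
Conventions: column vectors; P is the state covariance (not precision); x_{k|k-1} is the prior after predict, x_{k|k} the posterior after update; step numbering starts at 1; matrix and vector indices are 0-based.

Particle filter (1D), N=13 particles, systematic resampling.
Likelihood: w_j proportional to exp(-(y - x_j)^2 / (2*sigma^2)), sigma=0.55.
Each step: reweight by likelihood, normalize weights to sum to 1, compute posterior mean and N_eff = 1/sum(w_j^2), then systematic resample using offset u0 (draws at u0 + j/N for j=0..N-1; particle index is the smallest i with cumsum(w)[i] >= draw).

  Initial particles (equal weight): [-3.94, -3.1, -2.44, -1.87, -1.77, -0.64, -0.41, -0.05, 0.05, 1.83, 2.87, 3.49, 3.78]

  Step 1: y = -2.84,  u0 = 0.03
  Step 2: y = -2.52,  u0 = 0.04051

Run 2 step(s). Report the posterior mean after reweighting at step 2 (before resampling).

step 1: w=[0.0627, 0.4141, 0.3555, 0.0978, 0.0698, 0.0002, 0.0000, 0.0000, 0.0000, 0.0000, 0.0000, 0.0000, 0.0000]  mean=-2.7045  Neff=3.1625  idx=[0, 1, 1, 1, 1, 1, 2, 2, 2, 2, 2, 3, 4]
step 2: w=[0.0041, 0.0656, 0.0656, 0.0656, 0.0656, 0.0656, 0.1132, 0.1132, 0.1132, 0.1132, 0.1132, 0.0569, 0.0451]  mean=-2.5999  Neff=11.0066  idx=[1, 2, 3, 5, 6, 6, 7, 8, 8, 9, 10, 10, 12]

post_mean = -2.5999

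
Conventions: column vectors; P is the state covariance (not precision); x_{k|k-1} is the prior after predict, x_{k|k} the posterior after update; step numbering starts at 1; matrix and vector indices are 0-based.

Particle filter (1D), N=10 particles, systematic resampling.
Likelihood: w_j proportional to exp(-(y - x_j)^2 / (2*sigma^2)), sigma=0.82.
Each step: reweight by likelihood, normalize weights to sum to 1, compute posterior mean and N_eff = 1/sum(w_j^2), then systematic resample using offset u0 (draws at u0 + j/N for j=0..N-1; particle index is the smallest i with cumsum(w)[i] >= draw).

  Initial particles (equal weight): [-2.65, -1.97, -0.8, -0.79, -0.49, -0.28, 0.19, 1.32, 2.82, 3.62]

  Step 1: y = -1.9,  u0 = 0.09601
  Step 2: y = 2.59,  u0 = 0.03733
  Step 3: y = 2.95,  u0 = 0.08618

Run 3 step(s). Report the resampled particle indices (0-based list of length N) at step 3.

resampled_idx = [1, 2, 3, 4, 5, 6, 7, 8, 8, 9]

step 1: w=[0.2293, 0.3471, 0.1417, 0.1394, 0.0794, 0.0495, 0.0135, 0.0002, 0.0000, 0.0000]  mean=-1.5648  Neff=4.5152  idx=[0, 0, 1, 1, 1, 2, 2, 3, 4, 6]
step 2: w=[0.0000, 0.0000, 0.0000, 0.0000, 0.0000, 0.0127, 0.0127, 0.0134, 0.0566, 0.9045]  mean=0.1131  Neff=1.2169  idx=[7, 9, 9, 9, 9, 9, 9, 9, 9, 9]
step 3: w=[0.0010, 0.1110, 0.1110, 0.1110, 0.1110, 0.1110, 0.1110, 0.1110, 0.1110, 0.1110]  mean=0.1890  Neff=9.0175  idx=[1, 2, 3, 4, 5, 6, 7, 8, 8, 9]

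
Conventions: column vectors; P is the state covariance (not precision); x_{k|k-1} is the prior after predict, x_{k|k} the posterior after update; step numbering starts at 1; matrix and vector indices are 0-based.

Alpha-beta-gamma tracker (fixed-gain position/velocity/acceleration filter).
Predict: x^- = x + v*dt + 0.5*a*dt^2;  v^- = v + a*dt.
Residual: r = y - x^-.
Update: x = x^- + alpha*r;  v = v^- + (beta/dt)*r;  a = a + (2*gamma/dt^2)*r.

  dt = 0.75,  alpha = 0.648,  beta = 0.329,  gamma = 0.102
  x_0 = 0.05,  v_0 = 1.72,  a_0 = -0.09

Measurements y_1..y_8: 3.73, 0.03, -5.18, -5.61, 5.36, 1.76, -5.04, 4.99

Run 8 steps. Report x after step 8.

step 1: x_pred=1.3147  r=2.4153  x^+=2.8798  v^+=2.7120  a^+=0.7860
step 2: x_pred=5.1349  r=-5.1049  x^+=1.8269  v^+=1.0621  a^+=-1.0654
step 3: x_pred=2.3239  r=-7.5039  x^+=-2.5386  v^+=-3.0286  a^+=-3.7868
step 4: x_pred=-5.8751  r=0.2651  x^+=-5.7033  v^+=-5.7524  a^+=-3.6907
step 5: x_pred=-11.0556  r=16.4156  x^+=-0.4183  v^+=-1.3194  a^+=2.2627
step 6: x_pred=-0.7715  r=2.5315  x^+=0.8689  v^+=1.4881  a^+=3.1808
step 7: x_pred=2.8796  r=-7.9196  x^+=-2.2523  v^+=0.3997  a^+=0.3086
step 8: x_pred=-1.8657  r=6.8557  x^+=2.5768  v^+=3.6385  a^+=2.7950

x_post = 2.5768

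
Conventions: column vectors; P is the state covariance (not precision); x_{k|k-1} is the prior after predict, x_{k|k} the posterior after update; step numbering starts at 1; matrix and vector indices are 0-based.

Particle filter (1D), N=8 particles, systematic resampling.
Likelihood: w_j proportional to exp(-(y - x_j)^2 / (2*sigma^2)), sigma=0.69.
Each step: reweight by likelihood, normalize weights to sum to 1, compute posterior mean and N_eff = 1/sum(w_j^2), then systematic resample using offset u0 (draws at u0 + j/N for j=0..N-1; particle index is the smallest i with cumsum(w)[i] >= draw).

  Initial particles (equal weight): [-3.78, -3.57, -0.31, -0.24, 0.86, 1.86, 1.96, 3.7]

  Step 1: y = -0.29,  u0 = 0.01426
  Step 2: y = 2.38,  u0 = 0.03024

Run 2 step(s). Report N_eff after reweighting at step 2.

step 1: w=[0.0000, 0.0000, 0.4425, 0.4415, 0.1104, 0.0034, 0.0022, 0.0000]  mean=-0.1376  Neff=2.4819  idx=[2, 2, 2, 2, 3, 3, 3, 4]
step 2: w=[0.0054, 0.0054, 0.0054, 0.0054, 0.0080, 0.0080, 0.0080, 0.9544]  mean=0.8083  Neff=1.0975  idx=[5, 7, 7, 7, 7, 7, 7, 7]

N_eff = 1.0975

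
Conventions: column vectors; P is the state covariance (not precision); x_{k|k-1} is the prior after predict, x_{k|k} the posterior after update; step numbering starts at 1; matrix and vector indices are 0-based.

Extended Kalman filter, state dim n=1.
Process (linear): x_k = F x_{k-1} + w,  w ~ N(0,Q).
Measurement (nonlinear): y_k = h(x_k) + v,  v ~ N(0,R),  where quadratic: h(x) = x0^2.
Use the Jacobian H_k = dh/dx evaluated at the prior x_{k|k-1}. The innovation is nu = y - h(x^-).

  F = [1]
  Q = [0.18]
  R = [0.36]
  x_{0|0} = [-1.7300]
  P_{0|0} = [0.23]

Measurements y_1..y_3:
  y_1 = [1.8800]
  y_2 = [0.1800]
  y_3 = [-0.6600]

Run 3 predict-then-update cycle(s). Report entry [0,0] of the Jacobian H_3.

step 1: x^-=[-1.7300]  P^-=[0.4100]  H_jac=[-3.4600]  S=[5.2684]  K=[-0.2693]  nu=[-1.1129]  x^+=[-1.4303]  P^+=[0.0280]
step 2: x^-=[-1.4303]  P^-=[0.2080]  H_jac=[-2.8607]  S=[2.0623]  K=[-0.2885]  nu=[-1.8658]  x^+=[-0.8919]  P^+=[0.0363]
step 3: x^-=[-0.8919]  P^-=[0.2163]  H_jac=[-1.7839]  S=[1.0484]  K=[-0.3681]  nu=[-1.4556]  x^+=[-0.3562]  P^+=[0.0743]

H_jac[0,0] = -1.7839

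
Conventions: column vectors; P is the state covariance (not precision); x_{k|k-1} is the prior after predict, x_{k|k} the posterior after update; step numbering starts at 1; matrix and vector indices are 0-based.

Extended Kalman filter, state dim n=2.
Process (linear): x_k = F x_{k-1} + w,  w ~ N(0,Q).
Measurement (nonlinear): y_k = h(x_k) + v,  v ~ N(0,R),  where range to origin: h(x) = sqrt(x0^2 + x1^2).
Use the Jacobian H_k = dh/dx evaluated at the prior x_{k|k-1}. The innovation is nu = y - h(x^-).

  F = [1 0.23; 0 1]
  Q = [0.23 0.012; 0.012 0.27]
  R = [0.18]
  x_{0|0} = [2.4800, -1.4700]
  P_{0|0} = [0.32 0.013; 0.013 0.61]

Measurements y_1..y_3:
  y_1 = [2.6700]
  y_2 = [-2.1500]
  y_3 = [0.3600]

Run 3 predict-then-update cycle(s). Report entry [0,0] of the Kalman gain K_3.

step 1: x^-=[2.1419, -1.4700]  P^-=[0.5882 0.1653; 0.1653 0.8800]  H_jac=[0.8245 -0.5659]  S=[0.7074]  K=[0.5534; -0.5112]  nu=[0.0722]  x^+=[2.1818, -1.5069]  P^+=[0.3716 0.3654; 0.3654 0.6951]
step 2: x^-=[1.8353, -1.5069]  P^-=[0.8065 0.5373; 0.5373 0.9651]  H_jac=[0.7729 -0.6346]  S=[0.5233]  K=[0.5395; -0.3768]  nu=[-4.5246]  x^+=[-0.6058, 0.1978]  P^+=[0.6542 0.6437; 0.6437 0.8908]
step 3: x^-=[-0.5603, 0.1978]  P^-=[1.2274 0.8606; 0.8606 1.1608]  H_jac=[-0.9429 0.3329]  S=[0.8597]  K=[-1.0130; -0.4944]  nu=[-0.2342]  x^+=[-0.3231, 0.3136]  P^+=[0.3452 0.4300; 0.4300 0.9507]

K[0,0] = -1.0130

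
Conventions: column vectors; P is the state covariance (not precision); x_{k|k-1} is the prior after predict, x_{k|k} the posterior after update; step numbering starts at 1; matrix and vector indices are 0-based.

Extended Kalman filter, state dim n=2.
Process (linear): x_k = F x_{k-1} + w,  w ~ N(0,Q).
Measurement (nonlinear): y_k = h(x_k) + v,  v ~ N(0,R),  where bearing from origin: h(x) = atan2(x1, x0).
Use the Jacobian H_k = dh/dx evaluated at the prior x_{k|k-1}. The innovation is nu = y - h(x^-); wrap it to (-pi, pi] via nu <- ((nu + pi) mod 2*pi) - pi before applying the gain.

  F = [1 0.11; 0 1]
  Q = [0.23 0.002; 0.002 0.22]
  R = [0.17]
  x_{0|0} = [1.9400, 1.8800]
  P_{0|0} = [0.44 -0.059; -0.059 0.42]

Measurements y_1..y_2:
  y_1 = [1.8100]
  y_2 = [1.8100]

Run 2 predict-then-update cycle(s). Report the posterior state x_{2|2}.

x_post = [1.0932, 2.9417]

step 1: x^-=[2.1468, 1.8800]  P^-=[0.6621 -0.0108; -0.0108 0.6400]  H_jac=[-0.2309 0.2636]  S=[0.2511]  K=[-0.6201; 0.6819]  nu=[1.0908]  x^+=[1.4704, 2.6238]  P^+=[0.5655 0.0954; 0.0954 0.5232]
step 2: x^-=[1.7590, 2.6238]  P^-=[0.8229 0.1549; 0.1549 0.7432]  H_jac=[-0.2629 0.1763]  S=[0.2356]  K=[-0.8024; 0.3831]  nu=[0.8298]  x^+=[1.0932, 2.9417]  P^+=[0.6712 0.2274; 0.2274 0.7087]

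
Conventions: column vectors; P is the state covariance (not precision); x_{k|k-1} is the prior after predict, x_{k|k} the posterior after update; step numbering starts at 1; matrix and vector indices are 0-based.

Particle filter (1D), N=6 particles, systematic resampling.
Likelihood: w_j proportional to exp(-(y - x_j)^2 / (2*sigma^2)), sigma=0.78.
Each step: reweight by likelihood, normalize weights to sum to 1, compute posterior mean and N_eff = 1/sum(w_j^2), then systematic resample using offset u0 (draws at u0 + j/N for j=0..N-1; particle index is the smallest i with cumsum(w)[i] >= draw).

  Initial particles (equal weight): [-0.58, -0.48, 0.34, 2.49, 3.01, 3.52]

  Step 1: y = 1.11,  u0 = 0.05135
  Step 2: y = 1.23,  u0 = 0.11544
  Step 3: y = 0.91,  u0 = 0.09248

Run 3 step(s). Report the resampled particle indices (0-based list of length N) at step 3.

resampled_idx = [0, 1, 2, 3, 3, 4]

step 1: w=[0.0866, 0.1134, 0.5564, 0.1893, 0.0466, 0.0077]  mean=0.7232  Neff=2.7175  idx=[0, 2, 2, 2, 2, 3]
step 2: w=[0.0279, 0.2151, 0.2151, 0.2151, 0.2151, 0.1118]  mean=0.5548  Neff=5.0432  idx=[1, 2, 2, 3, 4, 5]
step 3: w=[0.1935, 0.1935, 0.1935, 0.1935, 0.1935, 0.0325]  mean=0.4098  Neff=5.3114  idx=[0, 1, 2, 3, 3, 4]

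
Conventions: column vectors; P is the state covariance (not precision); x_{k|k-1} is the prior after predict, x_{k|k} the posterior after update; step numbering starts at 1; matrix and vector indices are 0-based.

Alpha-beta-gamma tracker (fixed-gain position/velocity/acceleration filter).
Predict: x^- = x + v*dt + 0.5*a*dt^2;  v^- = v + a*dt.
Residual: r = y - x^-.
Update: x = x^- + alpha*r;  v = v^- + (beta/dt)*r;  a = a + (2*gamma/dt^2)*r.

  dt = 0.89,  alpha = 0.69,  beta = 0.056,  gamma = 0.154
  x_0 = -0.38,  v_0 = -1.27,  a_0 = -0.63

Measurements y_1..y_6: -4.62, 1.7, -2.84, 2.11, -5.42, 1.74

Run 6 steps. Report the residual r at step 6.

resid = 2.2447

step 1: x_pred=-1.7598  r=-2.8602  x^+=-3.7333  v^+=-2.0107  a^+=-1.7422
step 2: x_pred=-6.2128  r=7.9128  x^+=-0.7530  v^+=-3.0633  a^+=1.3347
step 3: x_pred=-2.9507  r=0.1107  x^+=-2.8743  v^+=-1.8685  a^+=1.3777
step 4: x_pred=-3.9916  r=6.1016  x^+=0.2185  v^+=-0.2584  a^+=3.7503
step 5: x_pred=1.4738  r=-6.8938  x^+=-3.2829  v^+=2.6456  a^+=1.0697
step 6: x_pred=-0.5047  r=2.2447  x^+=1.0441  v^+=3.7388  a^+=1.9425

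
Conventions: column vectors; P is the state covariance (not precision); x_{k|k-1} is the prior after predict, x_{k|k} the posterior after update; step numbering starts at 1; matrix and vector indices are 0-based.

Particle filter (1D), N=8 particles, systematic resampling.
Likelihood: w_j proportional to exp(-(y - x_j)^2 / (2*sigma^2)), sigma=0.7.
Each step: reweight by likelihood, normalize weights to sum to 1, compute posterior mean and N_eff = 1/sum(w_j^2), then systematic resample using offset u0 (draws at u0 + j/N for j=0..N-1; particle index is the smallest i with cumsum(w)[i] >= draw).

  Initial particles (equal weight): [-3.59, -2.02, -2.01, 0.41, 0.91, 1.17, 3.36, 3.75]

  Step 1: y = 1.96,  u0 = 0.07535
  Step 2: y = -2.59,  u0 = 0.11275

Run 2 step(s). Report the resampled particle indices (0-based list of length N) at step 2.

resampled_idx = [0, 0, 0, 0, 0, 0, 0, 4]

step 1: w=[0.0000, 0.0000, 0.0000, 0.0774, 0.2917, 0.4752, 0.1216, 0.0342]  mean=1.3897  Neff=3.0046  idx=[3, 4, 4, 5, 5, 5, 5, 6]
step 2: w=[0.9143, 0.0332, 0.0332, 0.0048, 0.0048, 0.0048, 0.0048, 0.0000]  mean=0.4579  Neff=1.1930  idx=[0, 0, 0, 0, 0, 0, 0, 4]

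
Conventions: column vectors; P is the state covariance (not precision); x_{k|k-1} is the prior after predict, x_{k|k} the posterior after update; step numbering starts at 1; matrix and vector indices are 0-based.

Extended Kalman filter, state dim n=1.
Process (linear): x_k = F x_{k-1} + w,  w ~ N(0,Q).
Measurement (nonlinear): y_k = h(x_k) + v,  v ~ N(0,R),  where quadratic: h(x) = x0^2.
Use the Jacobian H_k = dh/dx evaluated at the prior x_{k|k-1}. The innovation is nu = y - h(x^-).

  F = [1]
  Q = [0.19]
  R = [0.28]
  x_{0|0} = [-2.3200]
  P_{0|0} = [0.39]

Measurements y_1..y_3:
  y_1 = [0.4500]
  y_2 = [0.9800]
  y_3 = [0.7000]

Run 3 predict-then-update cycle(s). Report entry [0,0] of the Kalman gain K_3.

K[0,0] = -0.3680

step 1: x^-=[-2.3200]  P^-=[0.5800]  H_jac=[-4.6400]  S=[12.7672]  K=[-0.2108]  nu=[-4.9324]  x^+=[-1.2803]  P^+=[0.0127]
step 2: x^-=[-1.2803]  P^-=[0.2027]  H_jac=[-2.5606]  S=[1.6092]  K=[-0.3226]  nu=[-0.6592]  x^+=[-1.0677]  P^+=[0.0353]
step 3: x^-=[-1.0677]  P^-=[0.2253]  H_jac=[-2.1353]  S=[1.3072]  K=[-0.3680]  nu=[-0.4399]  x^+=[-0.9058]  P^+=[0.0483]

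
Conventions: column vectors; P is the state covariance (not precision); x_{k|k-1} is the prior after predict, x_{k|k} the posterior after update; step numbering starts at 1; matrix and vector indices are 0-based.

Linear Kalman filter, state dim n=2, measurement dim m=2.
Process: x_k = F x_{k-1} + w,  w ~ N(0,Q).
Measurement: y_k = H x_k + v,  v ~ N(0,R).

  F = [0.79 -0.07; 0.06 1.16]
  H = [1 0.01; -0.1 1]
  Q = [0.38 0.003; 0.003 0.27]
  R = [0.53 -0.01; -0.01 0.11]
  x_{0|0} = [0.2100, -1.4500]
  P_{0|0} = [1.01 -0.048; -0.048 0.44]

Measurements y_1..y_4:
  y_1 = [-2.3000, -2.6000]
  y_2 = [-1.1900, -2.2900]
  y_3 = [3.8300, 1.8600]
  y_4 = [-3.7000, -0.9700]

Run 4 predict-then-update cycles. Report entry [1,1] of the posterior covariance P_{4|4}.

P_post[1,1] = 0.0871

step 1: x^-=[0.2674, -1.6694]  P^-=[1.0178 -0.0286; -0.0286 0.8590]  S=[1.5473 -0.1318; -0.1318 0.9849]  K=[0.6538 -0.0449; 0.0623 0.8834]  nu=[-2.5507, -0.9039]  x^+=[-1.3596, -2.6268]  P^+=[0.3467 0.0232; 0.0232 0.0989]
step 2: x^-=[-0.8902, -3.1286]  P^-=[0.5943 0.0326; 0.0326 0.4075]  S=[1.1250 -0.0328; -0.0328 0.5169]  K=[0.5280 -0.0184; 0.0555 0.7855]  nu=[-0.2685, 0.7496]  x^+=[-1.0458, -2.5547]  P^+=[0.2798 0.0207; 0.0207 0.0879]
step 3: x^-=[-0.6474, -3.0262]  P^-=[0.5528 0.0280; 0.0280 0.3922]  S=[1.0834 -0.0334; -0.0334 0.5021]  K=[0.5099 -0.0204; 0.0535 0.7791]  nu=[4.5076, 4.8214]  x^+=[1.5524, 0.9710]  P^+=[0.2702 0.0197; 0.0197 0.0871]
step 4: x^-=[1.1584, 1.2195]  P^-=[0.5469 0.0267; 0.0267 0.3910]  S=[1.0775 -0.0341; -0.0341 0.5011]  K=[0.5072 -0.0214; 0.0530 0.7785]  nu=[-4.8706, -2.0736]  x^+=[-1.2674, -0.6532]  P^+=[0.2688 0.0195; 0.0195 0.0871]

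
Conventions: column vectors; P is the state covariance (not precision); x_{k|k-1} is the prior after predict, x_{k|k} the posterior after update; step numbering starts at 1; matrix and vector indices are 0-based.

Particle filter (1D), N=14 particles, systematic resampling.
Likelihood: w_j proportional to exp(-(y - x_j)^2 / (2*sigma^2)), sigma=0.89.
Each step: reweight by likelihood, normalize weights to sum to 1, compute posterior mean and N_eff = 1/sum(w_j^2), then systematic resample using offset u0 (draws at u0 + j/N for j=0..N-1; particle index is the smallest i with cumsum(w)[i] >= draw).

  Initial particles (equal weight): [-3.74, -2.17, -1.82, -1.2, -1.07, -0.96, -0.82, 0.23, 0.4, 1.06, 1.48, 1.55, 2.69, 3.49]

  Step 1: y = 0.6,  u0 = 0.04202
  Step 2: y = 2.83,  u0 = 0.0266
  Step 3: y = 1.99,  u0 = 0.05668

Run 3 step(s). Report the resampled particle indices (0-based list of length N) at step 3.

step 1: w=[0.0000, 0.0016, 0.0051, 0.0267, 0.0355, 0.0444, 0.0578, 0.1893, 0.2013, 0.1806, 0.1266, 0.1168, 0.0131, 0.0011]  mean=0.5499  Neff=6.8422  idx=[4, 6, 7, 7, 7, 8, 8, 8, 9, 9, 10, 10, 11, 11]
step 2: w=[0.0000, 0.0001, 0.0081, 0.0081, 0.0081, 0.0139, 0.0139, 0.0139, 0.0798, 0.0798, 0.1824, 0.1824, 0.2049, 0.2049]  mean=1.3661  Neff=6.0990  idx=[5, 8, 9, 10, 10, 10, 11, 11, 12, 12, 12, 13, 13, 13]
step 3: w=[0.0186, 0.0531, 0.0531, 0.0778, 0.0778, 0.0778, 0.0778, 0.0778, 0.0811, 0.0811, 0.0811, 0.0811, 0.0811, 0.0811]  mean=1.4494  Neff=13.2179  idx=[1, 3, 3, 4, 5, 6, 7, 8, 9, 10, 11, 12, 12, 13]

resampled_idx = [1, 3, 3, 4, 5, 6, 7, 8, 9, 10, 11, 12, 12, 13]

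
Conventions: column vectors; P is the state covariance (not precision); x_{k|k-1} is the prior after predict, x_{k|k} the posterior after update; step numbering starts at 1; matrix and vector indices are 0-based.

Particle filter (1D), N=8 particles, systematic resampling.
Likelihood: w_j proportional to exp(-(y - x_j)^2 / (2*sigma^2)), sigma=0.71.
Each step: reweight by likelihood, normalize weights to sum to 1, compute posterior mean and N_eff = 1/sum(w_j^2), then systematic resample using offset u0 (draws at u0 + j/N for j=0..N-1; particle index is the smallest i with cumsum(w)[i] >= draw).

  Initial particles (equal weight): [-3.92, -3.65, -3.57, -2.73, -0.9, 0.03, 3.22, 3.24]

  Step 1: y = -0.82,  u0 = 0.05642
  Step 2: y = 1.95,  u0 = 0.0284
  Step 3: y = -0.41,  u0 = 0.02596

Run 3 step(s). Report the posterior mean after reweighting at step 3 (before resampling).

post_mean = 0.0300

step 1: w=[0.0000, 0.0002, 0.0004, 0.0178, 0.6581, 0.3235, 0.0000, 0.0000]  mean=-0.6335  Neff=1.8585  idx=[4, 4, 4, 4, 4, 5, 5, 5]
step 2: w=[0.0040, 0.0040, 0.0040, 0.0040, 0.0040, 0.3266, 0.3266, 0.3266]  mean=0.0114  Neff=3.1232  idx=[5, 5, 5, 6, 6, 6, 7, 7]
step 3: w=[0.1250, 0.1250, 0.1250, 0.1250, 0.1250, 0.1250, 0.1250, 0.1250]  mean=0.0300  Neff=8.0000  idx=[0, 1, 2, 3, 4, 5, 6, 7]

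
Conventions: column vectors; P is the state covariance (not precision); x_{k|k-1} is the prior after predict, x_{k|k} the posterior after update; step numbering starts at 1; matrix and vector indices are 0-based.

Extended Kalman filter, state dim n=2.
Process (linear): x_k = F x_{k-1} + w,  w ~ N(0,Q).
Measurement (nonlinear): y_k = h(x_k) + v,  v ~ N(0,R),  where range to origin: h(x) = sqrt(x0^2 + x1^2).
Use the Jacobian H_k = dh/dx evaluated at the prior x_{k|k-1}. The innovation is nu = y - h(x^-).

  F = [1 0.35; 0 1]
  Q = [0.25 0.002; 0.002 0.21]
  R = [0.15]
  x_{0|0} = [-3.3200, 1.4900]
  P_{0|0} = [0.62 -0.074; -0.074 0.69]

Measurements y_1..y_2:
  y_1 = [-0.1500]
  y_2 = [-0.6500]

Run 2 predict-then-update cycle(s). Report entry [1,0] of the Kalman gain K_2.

step 1: x^-=[-2.7985, 1.4900]  P^-=[0.9027 0.1695; 0.1695 0.9000]  H_jac=[-0.8827 0.4700]  S=[0.9115]  K=[-0.7868; 0.2999]  nu=[-3.3204]  x^+=[-0.1860, 0.4942]  P^+=[0.3385 0.3846; 0.3846 0.8180]
step 2: x^-=[-0.0130, 0.4942]  P^-=[0.9579 0.6729; 0.6729 1.0280]  H_jac=[-0.0263 0.9997]  S=[1.1426]  K=[0.5667; 0.8839]  nu=[-1.1444]  x^+=[-0.6615, -0.5173]  P^+=[0.5910 0.1006; 0.1006 0.1353]

K[1,0] = 0.8839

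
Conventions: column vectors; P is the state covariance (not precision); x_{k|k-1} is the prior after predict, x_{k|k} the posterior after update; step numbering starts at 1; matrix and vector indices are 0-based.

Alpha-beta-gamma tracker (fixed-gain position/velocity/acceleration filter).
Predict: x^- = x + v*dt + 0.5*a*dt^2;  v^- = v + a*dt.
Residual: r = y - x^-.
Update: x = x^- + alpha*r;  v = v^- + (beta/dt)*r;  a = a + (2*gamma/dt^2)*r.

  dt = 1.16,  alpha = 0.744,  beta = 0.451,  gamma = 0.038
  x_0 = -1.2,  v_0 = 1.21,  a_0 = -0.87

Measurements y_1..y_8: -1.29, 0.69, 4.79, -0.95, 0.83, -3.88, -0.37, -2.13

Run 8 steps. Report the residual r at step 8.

resid = 1.4076

step 1: x_pred=-0.3817  r=-0.9083  x^+=-1.0575  v^+=-0.1523  a^+=-0.9213
step 2: x_pred=-1.8540  r=2.5440  x^+=0.0387  v^+=-0.2319  a^+=-0.7776
step 3: x_pred=-0.7535  r=5.5435  x^+=3.3709  v^+=1.0213  a^+=-0.4645
step 4: x_pred=4.2431  r=-5.1931  x^+=0.3794  v^+=-1.5366  a^+=-0.7578
step 5: x_pred=-1.9128  r=2.7428  x^+=0.1278  v^+=-1.3492  a^+=-0.6029
step 6: x_pred=-1.8429  r=-2.0371  x^+=-3.3585  v^+=-2.8406  a^+=-0.7180
step 7: x_pred=-7.1366  r=6.7666  x^+=-2.1023  v^+=-1.0426  a^+=-0.3358
step 8: x_pred=-3.5376  r=1.4076  x^+=-2.4903  v^+=-0.8848  a^+=-0.2563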